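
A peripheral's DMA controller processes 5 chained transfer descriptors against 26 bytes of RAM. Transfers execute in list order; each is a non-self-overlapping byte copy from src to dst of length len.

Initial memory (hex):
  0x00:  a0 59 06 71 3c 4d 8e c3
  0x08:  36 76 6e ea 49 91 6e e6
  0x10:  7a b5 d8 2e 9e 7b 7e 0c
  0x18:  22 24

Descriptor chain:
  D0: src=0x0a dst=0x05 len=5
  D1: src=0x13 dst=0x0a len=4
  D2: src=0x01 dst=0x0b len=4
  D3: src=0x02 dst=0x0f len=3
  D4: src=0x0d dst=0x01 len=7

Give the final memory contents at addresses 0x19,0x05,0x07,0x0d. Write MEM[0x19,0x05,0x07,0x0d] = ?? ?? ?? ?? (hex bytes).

MEM[0x19,0x05,0x07,0x0d] = 24 3c 2e 71

D0: mem[0x05..0x09] <- [6e ea 49 91 6e]
D1: mem[0x0a..0x0d] <- [2e 9e 7b 7e]
D2: mem[0x0b..0x0e] <- [59 06 71 3c]
D3: mem[0x0f..0x11] <- [06 71 3c]
D4: mem[0x01..0x07] <- [71 3c 06 71 3c d8 2e]
query mem[0x19]=0x24, mem[0x05]=0x3c, mem[0x07]=0x2e, mem[0x0d]=0x71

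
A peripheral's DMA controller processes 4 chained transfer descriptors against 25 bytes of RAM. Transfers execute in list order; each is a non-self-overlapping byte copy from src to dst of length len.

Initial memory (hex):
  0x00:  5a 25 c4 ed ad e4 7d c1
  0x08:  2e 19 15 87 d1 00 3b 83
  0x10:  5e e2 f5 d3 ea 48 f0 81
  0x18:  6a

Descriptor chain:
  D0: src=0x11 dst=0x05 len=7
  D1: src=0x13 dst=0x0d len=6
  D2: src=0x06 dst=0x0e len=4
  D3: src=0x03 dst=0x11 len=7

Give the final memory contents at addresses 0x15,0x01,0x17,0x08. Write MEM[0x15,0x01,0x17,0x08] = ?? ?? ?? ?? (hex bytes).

MEM[0x15,0x01,0x17,0x08] = d3 25 48 ea

[0] 0x11->0x05 len=7 : e2 f5 d3 ea 48 f0 81
[1] 0x13->0x0d len=6 : d3 ea 48 f0 81 6a
[2] 0x06->0x0e len=4 : f5 d3 ea 48
[3] 0x03->0x11 len=7 : ed ad e2 f5 d3 ea 48
query mem[0x15]=0xd3, mem[0x01]=0x25, mem[0x17]=0x48, mem[0x08]=0xea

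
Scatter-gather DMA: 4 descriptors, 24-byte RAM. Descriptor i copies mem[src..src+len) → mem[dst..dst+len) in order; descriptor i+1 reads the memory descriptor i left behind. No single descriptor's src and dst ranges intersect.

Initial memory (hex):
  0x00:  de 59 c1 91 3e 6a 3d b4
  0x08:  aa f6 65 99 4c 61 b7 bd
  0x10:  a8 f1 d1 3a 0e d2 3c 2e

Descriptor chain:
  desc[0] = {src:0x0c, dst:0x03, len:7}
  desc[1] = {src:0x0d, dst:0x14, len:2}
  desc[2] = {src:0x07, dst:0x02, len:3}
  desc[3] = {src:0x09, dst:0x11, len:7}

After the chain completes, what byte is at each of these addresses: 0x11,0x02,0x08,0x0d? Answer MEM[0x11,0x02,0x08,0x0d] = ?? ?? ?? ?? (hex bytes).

#0 dst[0x03+7] := {0x4c,0x61,0xb7,0xbd,0xa8,0xf1,0xd1}
#1 dst[0x14+2] := {0x61,0xb7}
#2 dst[0x02+3] := {0xa8,0xf1,0xd1}
#3 dst[0x11+7] := {0xd1,0x65,0x99,0x4c,0x61,0xb7,0xbd}
query mem[0x11]=0xd1, mem[0x02]=0xa8, mem[0x08]=0xf1, mem[0x0d]=0x61

MEM[0x11,0x02,0x08,0x0d] = d1 a8 f1 61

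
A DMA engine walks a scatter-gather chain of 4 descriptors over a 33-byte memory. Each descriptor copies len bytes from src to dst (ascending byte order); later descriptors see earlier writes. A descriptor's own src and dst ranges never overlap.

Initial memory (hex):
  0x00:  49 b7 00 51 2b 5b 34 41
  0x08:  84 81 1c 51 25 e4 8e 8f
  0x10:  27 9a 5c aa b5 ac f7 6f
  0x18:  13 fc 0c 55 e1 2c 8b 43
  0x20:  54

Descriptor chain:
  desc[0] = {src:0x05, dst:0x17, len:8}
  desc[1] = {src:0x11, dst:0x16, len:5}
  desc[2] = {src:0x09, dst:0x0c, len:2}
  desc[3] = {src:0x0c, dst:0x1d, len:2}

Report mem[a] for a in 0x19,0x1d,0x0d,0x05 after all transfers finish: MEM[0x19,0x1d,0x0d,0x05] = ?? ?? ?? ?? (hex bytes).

MEM[0x19,0x1d,0x0d,0x05] = b5 81 1c 5b

D0: mem[0x17..0x1e] <- [5b 34 41 84 81 1c 51 25]
D1: mem[0x16..0x1a] <- [9a 5c aa b5 ac]
D2: mem[0x0c..0x0d] <- [81 1c]
D3: mem[0x1d..0x1e] <- [81 1c]
query mem[0x19]=0xb5, mem[0x1d]=0x81, mem[0x0d]=0x1c, mem[0x05]=0x5b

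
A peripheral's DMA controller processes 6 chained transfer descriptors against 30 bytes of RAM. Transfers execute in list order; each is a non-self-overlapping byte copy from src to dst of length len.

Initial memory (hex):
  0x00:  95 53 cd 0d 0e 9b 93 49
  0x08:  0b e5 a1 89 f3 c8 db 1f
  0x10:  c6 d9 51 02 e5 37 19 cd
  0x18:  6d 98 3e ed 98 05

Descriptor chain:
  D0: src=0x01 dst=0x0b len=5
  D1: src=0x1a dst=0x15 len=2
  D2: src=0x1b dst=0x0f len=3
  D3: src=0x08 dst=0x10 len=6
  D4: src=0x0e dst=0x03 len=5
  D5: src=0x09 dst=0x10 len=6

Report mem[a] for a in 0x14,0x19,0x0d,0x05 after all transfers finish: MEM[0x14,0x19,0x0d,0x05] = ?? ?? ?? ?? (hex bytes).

  after D0: wrote 5B at 0x0b = 53cd0d0e9b
  after D1: wrote 2B at 0x15 = 3eed
  after D2: wrote 3B at 0x0f = ed9805
  after D3: wrote 6B at 0x10 = 0be5a153cd0d
  after D4: wrote 5B at 0x03 = 0eed0be5a1
  after D5: wrote 6B at 0x10 = e5a153cd0d0e
query mem[0x14]=0x0d, mem[0x19]=0x98, mem[0x0d]=0x0d, mem[0x05]=0x0b

MEM[0x14,0x19,0x0d,0x05] = 0d 98 0d 0b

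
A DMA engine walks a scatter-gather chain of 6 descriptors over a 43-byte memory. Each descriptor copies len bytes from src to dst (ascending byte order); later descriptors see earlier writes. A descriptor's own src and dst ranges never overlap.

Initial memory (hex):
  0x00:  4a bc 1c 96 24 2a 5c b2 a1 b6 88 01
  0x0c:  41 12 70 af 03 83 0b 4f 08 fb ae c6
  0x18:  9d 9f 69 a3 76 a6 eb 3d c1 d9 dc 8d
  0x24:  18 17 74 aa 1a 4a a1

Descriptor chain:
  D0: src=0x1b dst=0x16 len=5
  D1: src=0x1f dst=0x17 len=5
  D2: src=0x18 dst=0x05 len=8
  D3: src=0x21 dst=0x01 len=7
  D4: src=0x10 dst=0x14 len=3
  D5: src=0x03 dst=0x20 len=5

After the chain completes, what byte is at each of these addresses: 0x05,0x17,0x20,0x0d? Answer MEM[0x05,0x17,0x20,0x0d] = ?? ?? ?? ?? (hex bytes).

MEM[0x05,0x17,0x20,0x0d] = 17 3d 8d 12

[0] 0x1b->0x16 len=5 : a3 76 a6 eb 3d
[1] 0x1f->0x17 len=5 : 3d c1 d9 dc 8d
[2] 0x18->0x05 len=8 : c1 d9 dc 8d 76 a6 eb 3d
[3] 0x21->0x01 len=7 : d9 dc 8d 18 17 74 aa
[4] 0x10->0x14 len=3 : 03 83 0b
[5] 0x03->0x20 len=5 : 8d 18 17 74 aa
query mem[0x05]=0x17, mem[0x17]=0x3d, mem[0x20]=0x8d, mem[0x0d]=0x12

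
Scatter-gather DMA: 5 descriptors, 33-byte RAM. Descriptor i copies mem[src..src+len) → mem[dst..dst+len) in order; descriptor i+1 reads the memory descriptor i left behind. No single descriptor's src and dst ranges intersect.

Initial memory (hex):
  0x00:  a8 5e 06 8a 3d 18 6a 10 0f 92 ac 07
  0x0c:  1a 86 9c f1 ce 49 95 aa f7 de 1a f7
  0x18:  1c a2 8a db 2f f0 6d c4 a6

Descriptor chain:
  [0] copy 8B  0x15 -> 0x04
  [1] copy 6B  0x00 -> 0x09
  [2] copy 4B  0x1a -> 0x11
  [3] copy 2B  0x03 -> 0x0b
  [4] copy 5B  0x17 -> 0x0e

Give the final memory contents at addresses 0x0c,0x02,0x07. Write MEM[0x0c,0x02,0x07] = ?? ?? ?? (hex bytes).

MEM[0x0c,0x02,0x07] = de 06 1c

[0] 0x15->0x04 len=8 : de 1a f7 1c a2 8a db 2f
[1] 0x00->0x09 len=6 : a8 5e 06 8a de 1a
[2] 0x1a->0x11 len=4 : 8a db 2f f0
[3] 0x03->0x0b len=2 : 8a de
[4] 0x17->0x0e len=5 : f7 1c a2 8a db
query mem[0x0c]=0xde, mem[0x02]=0x06, mem[0x07]=0x1c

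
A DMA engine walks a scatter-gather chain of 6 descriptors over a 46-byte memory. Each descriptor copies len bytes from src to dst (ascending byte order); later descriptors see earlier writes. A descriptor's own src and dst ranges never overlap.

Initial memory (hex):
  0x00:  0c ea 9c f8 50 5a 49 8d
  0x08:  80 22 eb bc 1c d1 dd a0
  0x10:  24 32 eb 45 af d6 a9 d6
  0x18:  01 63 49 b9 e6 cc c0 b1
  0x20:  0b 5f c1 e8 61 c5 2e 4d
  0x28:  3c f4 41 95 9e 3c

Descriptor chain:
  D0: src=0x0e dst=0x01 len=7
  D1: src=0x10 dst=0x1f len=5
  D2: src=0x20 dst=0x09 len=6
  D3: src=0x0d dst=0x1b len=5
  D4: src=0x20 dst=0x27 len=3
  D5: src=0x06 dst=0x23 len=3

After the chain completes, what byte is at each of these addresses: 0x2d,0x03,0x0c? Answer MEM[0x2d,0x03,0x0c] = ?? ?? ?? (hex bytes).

MEM[0x2d,0x03,0x0c] = 3c 24 af

  after D0: wrote 7B at 0x01 = dda02432eb45af
  after D1: wrote 5B at 0x1f = 2432eb45af
  after D2: wrote 6B at 0x09 = 32eb45af61c5
  after D3: wrote 5B at 0x1b = 61c5a02432
  after D4: wrote 3B at 0x27 = 32eb45
  after D5: wrote 3B at 0x23 = 45af80
query mem[0x2d]=0x3c, mem[0x03]=0x24, mem[0x0c]=0xaf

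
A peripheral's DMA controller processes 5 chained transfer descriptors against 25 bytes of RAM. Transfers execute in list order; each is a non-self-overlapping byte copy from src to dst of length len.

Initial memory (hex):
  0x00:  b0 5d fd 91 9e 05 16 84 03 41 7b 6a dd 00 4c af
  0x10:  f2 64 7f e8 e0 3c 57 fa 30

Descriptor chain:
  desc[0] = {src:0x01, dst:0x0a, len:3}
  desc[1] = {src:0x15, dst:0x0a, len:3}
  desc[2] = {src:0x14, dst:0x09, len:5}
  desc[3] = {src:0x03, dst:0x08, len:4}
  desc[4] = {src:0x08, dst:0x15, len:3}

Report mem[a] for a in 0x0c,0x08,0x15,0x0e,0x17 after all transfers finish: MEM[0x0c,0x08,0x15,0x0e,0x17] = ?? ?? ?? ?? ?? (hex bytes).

MEM[0x0c,0x08,0x15,0x0e,0x17] = fa 91 91 4c 05

  after D0: wrote 3B at 0x0a = 5dfd91
  after D1: wrote 3B at 0x0a = 3c57fa
  after D2: wrote 5B at 0x09 = e03c57fa30
  after D3: wrote 4B at 0x08 = 919e0516
  after D4: wrote 3B at 0x15 = 919e05
query mem[0x0c]=0xfa, mem[0x08]=0x91, mem[0x15]=0x91, mem[0x0e]=0x4c, mem[0x17]=0x05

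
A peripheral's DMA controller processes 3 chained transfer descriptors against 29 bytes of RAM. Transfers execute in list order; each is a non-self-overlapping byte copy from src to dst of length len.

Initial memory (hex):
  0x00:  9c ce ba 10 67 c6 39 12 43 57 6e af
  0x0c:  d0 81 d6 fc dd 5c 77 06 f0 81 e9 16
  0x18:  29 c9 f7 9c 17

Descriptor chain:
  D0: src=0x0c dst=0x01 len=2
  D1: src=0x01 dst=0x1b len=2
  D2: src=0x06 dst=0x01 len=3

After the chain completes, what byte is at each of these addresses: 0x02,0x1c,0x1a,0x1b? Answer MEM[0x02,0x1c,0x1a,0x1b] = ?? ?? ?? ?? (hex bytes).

D0: mem[0x01..0x02] <- [d0 81]
D1: mem[0x1b..0x1c] <- [d0 81]
D2: mem[0x01..0x03] <- [39 12 43]
query mem[0x02]=0x12, mem[0x1c]=0x81, mem[0x1a]=0xf7, mem[0x1b]=0xd0

MEM[0x02,0x1c,0x1a,0x1b] = 12 81 f7 d0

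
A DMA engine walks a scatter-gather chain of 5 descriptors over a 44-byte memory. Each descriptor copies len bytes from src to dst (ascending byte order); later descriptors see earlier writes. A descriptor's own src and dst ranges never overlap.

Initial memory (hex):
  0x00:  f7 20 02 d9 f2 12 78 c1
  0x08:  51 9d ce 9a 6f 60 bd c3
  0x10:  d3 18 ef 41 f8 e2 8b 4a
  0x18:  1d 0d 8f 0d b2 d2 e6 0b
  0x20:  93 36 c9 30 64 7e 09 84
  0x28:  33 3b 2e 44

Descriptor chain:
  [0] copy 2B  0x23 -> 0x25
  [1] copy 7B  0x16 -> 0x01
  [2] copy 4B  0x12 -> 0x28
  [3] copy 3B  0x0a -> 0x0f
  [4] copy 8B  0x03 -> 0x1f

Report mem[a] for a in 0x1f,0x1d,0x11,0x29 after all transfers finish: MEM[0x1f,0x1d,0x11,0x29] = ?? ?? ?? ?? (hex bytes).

MEM[0x1f,0x1d,0x11,0x29] = 1d d2 6f 41

D0: mem[0x25..0x26] <- [30 64]
D1: mem[0x01..0x07] <- [8b 4a 1d 0d 8f 0d b2]
D2: mem[0x28..0x2b] <- [ef 41 f8 e2]
D3: mem[0x0f..0x11] <- [ce 9a 6f]
D4: mem[0x1f..0x26] <- [1d 0d 8f 0d b2 51 9d ce]
query mem[0x1f]=0x1d, mem[0x1d]=0xd2, mem[0x11]=0x6f, mem[0x29]=0x41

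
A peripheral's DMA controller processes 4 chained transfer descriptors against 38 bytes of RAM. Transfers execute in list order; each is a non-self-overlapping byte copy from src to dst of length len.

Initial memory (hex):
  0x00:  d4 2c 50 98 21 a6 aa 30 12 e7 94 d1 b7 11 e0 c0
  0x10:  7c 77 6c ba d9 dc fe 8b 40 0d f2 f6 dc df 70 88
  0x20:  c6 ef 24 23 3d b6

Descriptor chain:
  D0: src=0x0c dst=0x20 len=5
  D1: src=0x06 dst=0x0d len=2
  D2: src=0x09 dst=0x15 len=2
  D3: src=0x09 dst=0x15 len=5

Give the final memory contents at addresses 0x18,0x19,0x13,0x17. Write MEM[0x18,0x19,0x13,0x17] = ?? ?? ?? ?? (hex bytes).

MEM[0x18,0x19,0x13,0x17] = b7 aa ba d1

[0] 0x0c->0x20 len=5 : b7 11 e0 c0 7c
[1] 0x06->0x0d len=2 : aa 30
[2] 0x09->0x15 len=2 : e7 94
[3] 0x09->0x15 len=5 : e7 94 d1 b7 aa
query mem[0x18]=0xb7, mem[0x19]=0xaa, mem[0x13]=0xba, mem[0x17]=0xd1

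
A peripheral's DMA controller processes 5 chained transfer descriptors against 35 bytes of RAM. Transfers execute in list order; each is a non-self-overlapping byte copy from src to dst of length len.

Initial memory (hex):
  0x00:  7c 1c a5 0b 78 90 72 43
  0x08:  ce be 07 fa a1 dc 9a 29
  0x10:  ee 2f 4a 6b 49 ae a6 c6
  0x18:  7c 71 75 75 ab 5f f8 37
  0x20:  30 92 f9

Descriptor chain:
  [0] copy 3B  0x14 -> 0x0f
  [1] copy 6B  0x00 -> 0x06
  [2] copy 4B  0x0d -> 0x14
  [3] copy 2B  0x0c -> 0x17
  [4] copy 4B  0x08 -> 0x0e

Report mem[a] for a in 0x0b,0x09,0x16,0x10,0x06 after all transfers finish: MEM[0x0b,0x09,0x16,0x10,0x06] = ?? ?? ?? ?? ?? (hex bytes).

MEM[0x0b,0x09,0x16,0x10,0x06] = 90 0b 49 78 7c

[0] 0x14->0x0f len=3 : 49 ae a6
[1] 0x00->0x06 len=6 : 7c 1c a5 0b 78 90
[2] 0x0d->0x14 len=4 : dc 9a 49 ae
[3] 0x0c->0x17 len=2 : a1 dc
[4] 0x08->0x0e len=4 : a5 0b 78 90
query mem[0x0b]=0x90, mem[0x09]=0x0b, mem[0x16]=0x49, mem[0x10]=0x78, mem[0x06]=0x7c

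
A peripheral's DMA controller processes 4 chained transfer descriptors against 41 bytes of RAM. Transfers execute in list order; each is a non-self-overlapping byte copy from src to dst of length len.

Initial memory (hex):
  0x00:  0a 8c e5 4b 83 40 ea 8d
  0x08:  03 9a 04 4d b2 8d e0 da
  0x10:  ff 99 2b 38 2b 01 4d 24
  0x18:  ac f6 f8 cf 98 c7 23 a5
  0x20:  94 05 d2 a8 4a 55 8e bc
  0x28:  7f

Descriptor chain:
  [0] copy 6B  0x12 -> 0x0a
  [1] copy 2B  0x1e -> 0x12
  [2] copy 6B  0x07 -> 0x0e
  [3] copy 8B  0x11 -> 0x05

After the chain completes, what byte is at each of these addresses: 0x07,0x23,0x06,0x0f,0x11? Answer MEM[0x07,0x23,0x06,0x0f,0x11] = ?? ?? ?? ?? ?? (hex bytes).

[0] 0x12->0x0a len=6 : 2b 38 2b 01 4d 24
[1] 0x1e->0x12 len=2 : 23 a5
[2] 0x07->0x0e len=6 : 8d 03 9a 2b 38 2b
[3] 0x11->0x05 len=8 : 2b 38 2b 2b 01 4d 24 ac
query mem[0x07]=0x2b, mem[0x23]=0xa8, mem[0x06]=0x38, mem[0x0f]=0x03, mem[0x11]=0x2b

MEM[0x07,0x23,0x06,0x0f,0x11] = 2b a8 38 03 2b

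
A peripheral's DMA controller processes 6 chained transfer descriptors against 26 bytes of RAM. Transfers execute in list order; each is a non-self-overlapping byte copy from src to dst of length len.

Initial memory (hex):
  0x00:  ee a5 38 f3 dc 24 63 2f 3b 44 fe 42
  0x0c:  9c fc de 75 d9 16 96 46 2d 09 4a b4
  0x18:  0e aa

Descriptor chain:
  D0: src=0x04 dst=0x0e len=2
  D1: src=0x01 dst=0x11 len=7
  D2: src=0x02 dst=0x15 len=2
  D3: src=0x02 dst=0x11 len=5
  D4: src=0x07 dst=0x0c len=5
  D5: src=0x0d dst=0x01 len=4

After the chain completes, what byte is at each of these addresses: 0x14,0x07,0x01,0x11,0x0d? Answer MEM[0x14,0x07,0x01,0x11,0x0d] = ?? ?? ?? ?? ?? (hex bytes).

MEM[0x14,0x07,0x01,0x11,0x0d] = 24 2f 3b 38 3b

[0] 0x04->0x0e len=2 : dc 24
[1] 0x01->0x11 len=7 : a5 38 f3 dc 24 63 2f
[2] 0x02->0x15 len=2 : 38 f3
[3] 0x02->0x11 len=5 : 38 f3 dc 24 63
[4] 0x07->0x0c len=5 : 2f 3b 44 fe 42
[5] 0x0d->0x01 len=4 : 3b 44 fe 42
query mem[0x14]=0x24, mem[0x07]=0x2f, mem[0x01]=0x3b, mem[0x11]=0x38, mem[0x0d]=0x3b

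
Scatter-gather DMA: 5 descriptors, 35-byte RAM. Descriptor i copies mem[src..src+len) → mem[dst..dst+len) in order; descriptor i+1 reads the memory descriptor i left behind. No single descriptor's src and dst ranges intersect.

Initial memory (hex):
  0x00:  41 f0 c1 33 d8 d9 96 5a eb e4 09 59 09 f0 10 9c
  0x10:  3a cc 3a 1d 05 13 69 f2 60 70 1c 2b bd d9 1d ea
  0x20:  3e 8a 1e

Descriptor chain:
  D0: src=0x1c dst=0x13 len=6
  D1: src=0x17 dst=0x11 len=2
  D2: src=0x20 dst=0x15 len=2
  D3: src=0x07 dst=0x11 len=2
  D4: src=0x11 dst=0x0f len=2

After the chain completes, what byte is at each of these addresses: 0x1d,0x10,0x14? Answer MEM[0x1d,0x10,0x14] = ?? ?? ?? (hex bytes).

#0 dst[0x13+6] := {0xbd,0xd9,0x1d,0xea,0x3e,0x8a}
#1 dst[0x11+2] := {0x3e,0x8a}
#2 dst[0x15+2] := {0x3e,0x8a}
#3 dst[0x11+2] := {0x5a,0xeb}
#4 dst[0x0f+2] := {0x5a,0xeb}
query mem[0x1d]=0xd9, mem[0x10]=0xeb, mem[0x14]=0xd9

MEM[0x1d,0x10,0x14] = d9 eb d9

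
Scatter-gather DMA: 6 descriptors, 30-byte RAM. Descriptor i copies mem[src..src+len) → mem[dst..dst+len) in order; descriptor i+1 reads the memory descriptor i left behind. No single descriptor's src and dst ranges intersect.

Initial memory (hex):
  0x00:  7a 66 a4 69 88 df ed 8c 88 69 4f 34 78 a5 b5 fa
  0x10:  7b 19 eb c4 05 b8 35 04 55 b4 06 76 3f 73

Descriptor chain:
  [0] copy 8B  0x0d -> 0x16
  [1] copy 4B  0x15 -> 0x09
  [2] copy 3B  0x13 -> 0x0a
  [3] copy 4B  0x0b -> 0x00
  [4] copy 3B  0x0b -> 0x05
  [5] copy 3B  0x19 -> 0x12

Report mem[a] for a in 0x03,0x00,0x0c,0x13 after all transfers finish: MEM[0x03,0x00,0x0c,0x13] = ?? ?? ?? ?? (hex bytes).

  after D0: wrote 8B at 0x16 = a5b5fa7b19ebc405
  after D1: wrote 4B at 0x09 = b8a5b5fa
  after D2: wrote 3B at 0x0a = c405b8
  after D3: wrote 4B at 0x00 = 05b8a5b5
  after D4: wrote 3B at 0x05 = 05b8a5
  after D5: wrote 3B at 0x12 = 7b19eb
query mem[0x03]=0xb5, mem[0x00]=0x05, mem[0x0c]=0xb8, mem[0x13]=0x19

MEM[0x03,0x00,0x0c,0x13] = b5 05 b8 19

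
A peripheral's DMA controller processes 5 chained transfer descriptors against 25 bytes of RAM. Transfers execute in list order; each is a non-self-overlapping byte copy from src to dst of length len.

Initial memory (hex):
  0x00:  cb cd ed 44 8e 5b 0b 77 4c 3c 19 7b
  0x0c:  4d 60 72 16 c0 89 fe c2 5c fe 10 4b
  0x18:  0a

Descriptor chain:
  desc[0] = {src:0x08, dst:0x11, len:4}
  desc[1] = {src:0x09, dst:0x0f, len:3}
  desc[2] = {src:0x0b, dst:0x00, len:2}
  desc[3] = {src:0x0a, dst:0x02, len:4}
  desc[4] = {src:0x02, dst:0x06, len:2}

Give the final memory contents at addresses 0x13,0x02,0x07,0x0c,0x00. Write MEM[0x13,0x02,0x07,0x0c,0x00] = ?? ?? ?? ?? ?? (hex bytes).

D0: mem[0x11..0x14] <- [4c 3c 19 7b]
D1: mem[0x0f..0x11] <- [3c 19 7b]
D2: mem[0x00..0x01] <- [7b 4d]
D3: mem[0x02..0x05] <- [19 7b 4d 60]
D4: mem[0x06..0x07] <- [19 7b]
query mem[0x13]=0x19, mem[0x02]=0x19, mem[0x07]=0x7b, mem[0x0c]=0x4d, mem[0x00]=0x7b

MEM[0x13,0x02,0x07,0x0c,0x00] = 19 19 7b 4d 7b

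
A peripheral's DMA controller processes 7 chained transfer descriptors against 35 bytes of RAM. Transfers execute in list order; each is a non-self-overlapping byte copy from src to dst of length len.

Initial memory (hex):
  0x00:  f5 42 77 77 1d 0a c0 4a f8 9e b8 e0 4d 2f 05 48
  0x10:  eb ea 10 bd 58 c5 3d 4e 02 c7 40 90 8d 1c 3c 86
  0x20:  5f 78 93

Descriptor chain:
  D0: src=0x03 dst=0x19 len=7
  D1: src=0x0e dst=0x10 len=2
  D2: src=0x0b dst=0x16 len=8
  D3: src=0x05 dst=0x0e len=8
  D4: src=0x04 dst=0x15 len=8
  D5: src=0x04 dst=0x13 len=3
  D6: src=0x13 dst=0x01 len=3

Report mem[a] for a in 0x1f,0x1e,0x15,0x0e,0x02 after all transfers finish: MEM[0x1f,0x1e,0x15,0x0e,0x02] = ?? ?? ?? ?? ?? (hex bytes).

MEM[0x1f,0x1e,0x15,0x0e,0x02] = 9e f8 c0 0a 0a

  after D0: wrote 7B at 0x19 = 771d0ac04af89e
  after D1: wrote 2B at 0x10 = 0548
  after D2: wrote 8B at 0x16 = e04d2f0548054810
  after D3: wrote 8B at 0x0e = 0ac04af89eb8e04d
  after D4: wrote 8B at 0x15 = 1d0ac04af89eb8e0
  after D5: wrote 3B at 0x13 = 1d0ac0
  after D6: wrote 3B at 0x01 = 1d0ac0
query mem[0x1f]=0x9e, mem[0x1e]=0xf8, mem[0x15]=0xc0, mem[0x0e]=0x0a, mem[0x02]=0x0a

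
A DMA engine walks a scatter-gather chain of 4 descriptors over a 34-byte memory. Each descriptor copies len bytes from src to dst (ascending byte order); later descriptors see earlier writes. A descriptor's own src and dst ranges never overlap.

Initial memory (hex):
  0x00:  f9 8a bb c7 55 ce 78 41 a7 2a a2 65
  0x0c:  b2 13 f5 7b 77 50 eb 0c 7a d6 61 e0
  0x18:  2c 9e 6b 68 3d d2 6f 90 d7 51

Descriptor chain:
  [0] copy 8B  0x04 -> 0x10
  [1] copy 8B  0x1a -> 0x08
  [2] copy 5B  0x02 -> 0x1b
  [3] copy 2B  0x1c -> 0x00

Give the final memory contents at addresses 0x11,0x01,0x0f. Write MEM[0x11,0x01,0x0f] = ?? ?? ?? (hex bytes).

[0] 0x04->0x10 len=8 : 55 ce 78 41 a7 2a a2 65
[1] 0x1a->0x08 len=8 : 6b 68 3d d2 6f 90 d7 51
[2] 0x02->0x1b len=5 : bb c7 55 ce 78
[3] 0x1c->0x00 len=2 : c7 55
query mem[0x11]=0xce, mem[0x01]=0x55, mem[0x0f]=0x51

MEM[0x11,0x01,0x0f] = ce 55 51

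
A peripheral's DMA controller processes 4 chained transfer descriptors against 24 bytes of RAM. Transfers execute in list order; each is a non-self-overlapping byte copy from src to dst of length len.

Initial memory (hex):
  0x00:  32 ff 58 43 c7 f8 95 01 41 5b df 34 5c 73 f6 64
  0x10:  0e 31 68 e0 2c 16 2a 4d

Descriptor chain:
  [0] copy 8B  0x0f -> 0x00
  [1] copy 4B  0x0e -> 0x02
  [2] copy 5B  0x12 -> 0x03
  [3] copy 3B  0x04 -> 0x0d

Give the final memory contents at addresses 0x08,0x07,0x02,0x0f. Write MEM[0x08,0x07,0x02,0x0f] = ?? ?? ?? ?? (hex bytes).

#0 dst[0x00+8] := {0x64,0x0e,0x31,0x68,0xe0,0x2c,0x16,0x2a}
#1 dst[0x02+4] := {0xf6,0x64,0x0e,0x31}
#2 dst[0x03+5] := {0x68,0xe0,0x2c,0x16,0x2a}
#3 dst[0x0d+3] := {0xe0,0x2c,0x16}
query mem[0x08]=0x41, mem[0x07]=0x2a, mem[0x02]=0xf6, mem[0x0f]=0x16

MEM[0x08,0x07,0x02,0x0f] = 41 2a f6 16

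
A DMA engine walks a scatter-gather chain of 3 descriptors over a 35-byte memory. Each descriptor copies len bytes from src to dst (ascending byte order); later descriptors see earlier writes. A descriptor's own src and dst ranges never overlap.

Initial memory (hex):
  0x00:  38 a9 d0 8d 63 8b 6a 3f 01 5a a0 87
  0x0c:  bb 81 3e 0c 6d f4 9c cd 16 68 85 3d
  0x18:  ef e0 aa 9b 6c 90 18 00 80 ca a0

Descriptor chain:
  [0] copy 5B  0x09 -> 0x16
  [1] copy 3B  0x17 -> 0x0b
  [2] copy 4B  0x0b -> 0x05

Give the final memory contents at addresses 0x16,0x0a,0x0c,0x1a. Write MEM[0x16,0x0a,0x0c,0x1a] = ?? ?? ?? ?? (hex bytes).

MEM[0x16,0x0a,0x0c,0x1a] = 5a a0 87 81

[0] 0x09->0x16 len=5 : 5a a0 87 bb 81
[1] 0x17->0x0b len=3 : a0 87 bb
[2] 0x0b->0x05 len=4 : a0 87 bb 3e
query mem[0x16]=0x5a, mem[0x0a]=0xa0, mem[0x0c]=0x87, mem[0x1a]=0x81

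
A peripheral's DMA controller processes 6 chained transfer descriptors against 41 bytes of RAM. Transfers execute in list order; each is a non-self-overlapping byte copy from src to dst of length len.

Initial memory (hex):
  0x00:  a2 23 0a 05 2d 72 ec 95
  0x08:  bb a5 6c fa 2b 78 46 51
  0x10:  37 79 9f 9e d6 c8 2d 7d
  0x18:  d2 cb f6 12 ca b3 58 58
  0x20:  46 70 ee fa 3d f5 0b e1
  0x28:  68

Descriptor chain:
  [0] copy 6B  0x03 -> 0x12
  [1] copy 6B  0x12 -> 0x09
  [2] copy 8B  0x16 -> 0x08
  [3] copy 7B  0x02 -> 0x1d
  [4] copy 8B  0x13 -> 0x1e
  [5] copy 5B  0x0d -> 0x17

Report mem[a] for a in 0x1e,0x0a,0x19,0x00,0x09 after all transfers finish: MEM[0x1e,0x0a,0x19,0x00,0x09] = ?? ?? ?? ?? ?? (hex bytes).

MEM[0x1e,0x0a,0x19,0x00,0x09] = 2d d2 b3 a2 bb

D0: mem[0x12..0x17] <- [05 2d 72 ec 95 bb]
D1: mem[0x09..0x0e] <- [05 2d 72 ec 95 bb]
D2: mem[0x08..0x0f] <- [95 bb d2 cb f6 12 ca b3]
D3: mem[0x1d..0x23] <- [0a 05 2d 72 ec 95 95]
D4: mem[0x1e..0x25] <- [2d 72 ec 95 bb d2 cb f6]
D5: mem[0x17..0x1b] <- [12 ca b3 37 79]
query mem[0x1e]=0x2d, mem[0x0a]=0xd2, mem[0x19]=0xb3, mem[0x00]=0xa2, mem[0x09]=0xbb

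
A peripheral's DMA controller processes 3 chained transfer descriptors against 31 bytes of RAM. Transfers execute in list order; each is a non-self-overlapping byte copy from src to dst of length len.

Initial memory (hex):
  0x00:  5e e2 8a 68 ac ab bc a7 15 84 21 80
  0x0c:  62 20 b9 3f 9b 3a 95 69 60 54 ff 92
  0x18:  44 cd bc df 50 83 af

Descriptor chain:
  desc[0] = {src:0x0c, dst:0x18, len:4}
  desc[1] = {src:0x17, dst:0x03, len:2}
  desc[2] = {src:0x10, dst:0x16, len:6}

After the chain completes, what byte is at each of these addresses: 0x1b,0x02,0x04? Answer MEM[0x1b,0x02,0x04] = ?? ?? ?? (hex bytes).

  after D0: wrote 4B at 0x18 = 6220b93f
  after D1: wrote 2B at 0x03 = 9262
  after D2: wrote 6B at 0x16 = 9b3a95696054
query mem[0x1b]=0x54, mem[0x02]=0x8a, mem[0x04]=0x62

MEM[0x1b,0x02,0x04] = 54 8a 62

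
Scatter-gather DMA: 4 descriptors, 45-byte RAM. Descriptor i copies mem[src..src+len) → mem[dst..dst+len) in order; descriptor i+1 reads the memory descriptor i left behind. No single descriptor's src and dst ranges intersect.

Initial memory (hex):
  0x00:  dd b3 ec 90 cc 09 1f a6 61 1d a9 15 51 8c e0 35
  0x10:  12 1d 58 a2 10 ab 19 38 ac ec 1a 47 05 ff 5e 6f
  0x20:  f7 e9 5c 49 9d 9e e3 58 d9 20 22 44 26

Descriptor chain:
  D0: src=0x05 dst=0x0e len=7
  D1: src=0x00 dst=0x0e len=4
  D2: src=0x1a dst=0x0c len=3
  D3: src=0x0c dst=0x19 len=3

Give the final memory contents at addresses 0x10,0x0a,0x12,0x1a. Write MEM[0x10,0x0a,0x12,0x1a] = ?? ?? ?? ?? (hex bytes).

  after D0: wrote 7B at 0x0e = 091fa6611da915
  after D1: wrote 4B at 0x0e = ddb3ec90
  after D2: wrote 3B at 0x0c = 1a4705
  after D3: wrote 3B at 0x19 = 1a4705
query mem[0x10]=0xec, mem[0x0a]=0xa9, mem[0x12]=0x1d, mem[0x1a]=0x47

MEM[0x10,0x0a,0x12,0x1a] = ec a9 1d 47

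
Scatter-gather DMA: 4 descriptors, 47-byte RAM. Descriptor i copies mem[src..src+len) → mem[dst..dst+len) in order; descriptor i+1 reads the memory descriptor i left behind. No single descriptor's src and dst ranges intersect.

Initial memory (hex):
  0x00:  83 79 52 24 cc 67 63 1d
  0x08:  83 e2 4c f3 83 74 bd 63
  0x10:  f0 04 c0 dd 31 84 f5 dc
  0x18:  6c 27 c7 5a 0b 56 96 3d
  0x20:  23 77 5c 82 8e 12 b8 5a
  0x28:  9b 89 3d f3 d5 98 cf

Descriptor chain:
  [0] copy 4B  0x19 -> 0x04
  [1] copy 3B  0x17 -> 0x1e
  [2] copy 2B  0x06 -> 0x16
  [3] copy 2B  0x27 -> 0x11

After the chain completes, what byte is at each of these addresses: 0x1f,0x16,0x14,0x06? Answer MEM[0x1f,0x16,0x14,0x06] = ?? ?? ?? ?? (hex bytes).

MEM[0x1f,0x16,0x14,0x06] = 6c 5a 31 5a

D0: mem[0x04..0x07] <- [27 c7 5a 0b]
D1: mem[0x1e..0x20] <- [dc 6c 27]
D2: mem[0x16..0x17] <- [5a 0b]
D3: mem[0x11..0x12] <- [5a 9b]
query mem[0x1f]=0x6c, mem[0x16]=0x5a, mem[0x14]=0x31, mem[0x06]=0x5a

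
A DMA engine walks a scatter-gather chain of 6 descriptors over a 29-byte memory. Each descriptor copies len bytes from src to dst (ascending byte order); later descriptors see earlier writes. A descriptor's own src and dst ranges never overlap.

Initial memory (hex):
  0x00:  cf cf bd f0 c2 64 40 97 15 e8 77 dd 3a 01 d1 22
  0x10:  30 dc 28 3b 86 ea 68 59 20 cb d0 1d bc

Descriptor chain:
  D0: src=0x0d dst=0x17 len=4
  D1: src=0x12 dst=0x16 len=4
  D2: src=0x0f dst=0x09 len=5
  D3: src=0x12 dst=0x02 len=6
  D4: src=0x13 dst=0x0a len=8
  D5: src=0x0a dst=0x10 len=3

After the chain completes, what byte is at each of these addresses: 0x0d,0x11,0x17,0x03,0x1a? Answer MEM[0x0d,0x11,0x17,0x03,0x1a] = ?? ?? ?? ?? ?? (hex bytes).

D0: mem[0x17..0x1a] <- [01 d1 22 30]
D1: mem[0x16..0x19] <- [28 3b 86 ea]
D2: mem[0x09..0x0d] <- [22 30 dc 28 3b]
D3: mem[0x02..0x07] <- [28 3b 86 ea 28 3b]
D4: mem[0x0a..0x11] <- [3b 86 ea 28 3b 86 ea 30]
D5: mem[0x10..0x12] <- [3b 86 ea]
query mem[0x0d]=0x28, mem[0x11]=0x86, mem[0x17]=0x3b, mem[0x03]=0x3b, mem[0x1a]=0x30

MEM[0x0d,0x11,0x17,0x03,0x1a] = 28 86 3b 3b 30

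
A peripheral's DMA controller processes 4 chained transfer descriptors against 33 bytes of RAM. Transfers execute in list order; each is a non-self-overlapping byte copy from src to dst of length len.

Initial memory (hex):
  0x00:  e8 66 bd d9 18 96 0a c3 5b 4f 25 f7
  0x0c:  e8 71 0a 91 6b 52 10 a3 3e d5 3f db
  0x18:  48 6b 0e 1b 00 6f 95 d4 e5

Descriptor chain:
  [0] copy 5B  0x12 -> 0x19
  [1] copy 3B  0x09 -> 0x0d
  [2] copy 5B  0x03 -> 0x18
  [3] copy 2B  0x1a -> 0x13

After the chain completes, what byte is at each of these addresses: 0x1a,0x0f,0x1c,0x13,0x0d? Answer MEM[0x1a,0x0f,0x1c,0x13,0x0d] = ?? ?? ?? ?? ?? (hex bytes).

MEM[0x1a,0x0f,0x1c,0x13,0x0d] = 96 f7 c3 96 4f

[0] 0x12->0x19 len=5 : 10 a3 3e d5 3f
[1] 0x09->0x0d len=3 : 4f 25 f7
[2] 0x03->0x18 len=5 : d9 18 96 0a c3
[3] 0x1a->0x13 len=2 : 96 0a
query mem[0x1a]=0x96, mem[0x0f]=0xf7, mem[0x1c]=0xc3, mem[0x13]=0x96, mem[0x0d]=0x4f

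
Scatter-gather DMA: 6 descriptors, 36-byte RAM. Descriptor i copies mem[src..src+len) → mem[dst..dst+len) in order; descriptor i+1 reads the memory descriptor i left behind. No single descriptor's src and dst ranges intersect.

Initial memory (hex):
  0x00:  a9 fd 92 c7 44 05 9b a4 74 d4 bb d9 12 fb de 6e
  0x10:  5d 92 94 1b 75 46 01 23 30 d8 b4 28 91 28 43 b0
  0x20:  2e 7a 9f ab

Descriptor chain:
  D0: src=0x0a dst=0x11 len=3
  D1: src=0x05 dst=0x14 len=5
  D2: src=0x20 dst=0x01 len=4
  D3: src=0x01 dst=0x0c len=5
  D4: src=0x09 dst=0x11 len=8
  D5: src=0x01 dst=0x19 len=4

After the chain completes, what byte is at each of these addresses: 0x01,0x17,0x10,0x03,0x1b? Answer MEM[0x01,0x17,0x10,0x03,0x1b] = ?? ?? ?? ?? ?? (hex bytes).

D0: mem[0x11..0x13] <- [bb d9 12]
D1: mem[0x14..0x18] <- [05 9b a4 74 d4]
D2: mem[0x01..0x04] <- [2e 7a 9f ab]
D3: mem[0x0c..0x10] <- [2e 7a 9f ab 05]
D4: mem[0x11..0x18] <- [d4 bb d9 2e 7a 9f ab 05]
D5: mem[0x19..0x1c] <- [2e 7a 9f ab]
query mem[0x01]=0x2e, mem[0x17]=0xab, mem[0x10]=0x05, mem[0x03]=0x9f, mem[0x1b]=0x9f

MEM[0x01,0x17,0x10,0x03,0x1b] = 2e ab 05 9f 9f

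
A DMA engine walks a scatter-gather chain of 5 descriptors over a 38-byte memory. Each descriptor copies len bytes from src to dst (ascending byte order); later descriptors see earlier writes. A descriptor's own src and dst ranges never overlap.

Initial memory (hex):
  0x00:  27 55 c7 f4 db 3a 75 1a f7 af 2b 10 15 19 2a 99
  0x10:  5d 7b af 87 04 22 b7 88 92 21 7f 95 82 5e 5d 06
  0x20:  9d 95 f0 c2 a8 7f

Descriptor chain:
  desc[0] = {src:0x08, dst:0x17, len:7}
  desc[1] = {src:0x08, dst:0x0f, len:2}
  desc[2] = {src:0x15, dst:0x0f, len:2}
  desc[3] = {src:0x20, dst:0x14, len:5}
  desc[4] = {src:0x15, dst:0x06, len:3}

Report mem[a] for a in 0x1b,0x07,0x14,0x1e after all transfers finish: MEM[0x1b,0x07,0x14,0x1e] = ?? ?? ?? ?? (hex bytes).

MEM[0x1b,0x07,0x14,0x1e] = 15 f0 9d 5d

  after D0: wrote 7B at 0x17 = f7af2b1015192a
  after D1: wrote 2B at 0x0f = f7af
  after D2: wrote 2B at 0x0f = 22b7
  after D3: wrote 5B at 0x14 = 9d95f0c2a8
  after D4: wrote 3B at 0x06 = 95f0c2
query mem[0x1b]=0x15, mem[0x07]=0xf0, mem[0x14]=0x9d, mem[0x1e]=0x5d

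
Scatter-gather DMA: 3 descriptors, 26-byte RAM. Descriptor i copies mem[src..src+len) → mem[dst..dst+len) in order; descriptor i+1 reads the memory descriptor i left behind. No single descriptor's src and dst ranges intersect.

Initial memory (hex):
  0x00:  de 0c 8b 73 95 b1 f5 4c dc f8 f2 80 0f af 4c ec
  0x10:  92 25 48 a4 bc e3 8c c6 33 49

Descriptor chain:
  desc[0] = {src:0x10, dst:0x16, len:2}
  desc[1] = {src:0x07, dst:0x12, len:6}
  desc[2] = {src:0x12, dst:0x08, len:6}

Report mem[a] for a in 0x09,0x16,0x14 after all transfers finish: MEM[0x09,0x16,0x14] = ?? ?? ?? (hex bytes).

MEM[0x09,0x16,0x14] = dc 80 f8

[0] 0x10->0x16 len=2 : 92 25
[1] 0x07->0x12 len=6 : 4c dc f8 f2 80 0f
[2] 0x12->0x08 len=6 : 4c dc f8 f2 80 0f
query mem[0x09]=0xdc, mem[0x16]=0x80, mem[0x14]=0xf8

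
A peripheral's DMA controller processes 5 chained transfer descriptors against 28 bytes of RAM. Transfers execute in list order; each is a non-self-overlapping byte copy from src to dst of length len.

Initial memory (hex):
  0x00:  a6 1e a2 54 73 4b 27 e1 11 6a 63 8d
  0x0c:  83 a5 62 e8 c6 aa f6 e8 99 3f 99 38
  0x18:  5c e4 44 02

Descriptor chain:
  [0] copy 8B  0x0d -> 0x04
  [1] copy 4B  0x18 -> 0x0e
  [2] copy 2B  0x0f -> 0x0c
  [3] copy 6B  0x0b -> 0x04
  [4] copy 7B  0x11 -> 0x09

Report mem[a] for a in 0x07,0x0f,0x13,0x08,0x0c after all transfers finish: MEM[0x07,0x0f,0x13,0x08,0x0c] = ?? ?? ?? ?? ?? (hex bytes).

MEM[0x07,0x0f,0x13,0x08,0x0c] = 5c 38 e8 e4 99

  after D0: wrote 8B at 0x04 = a562e8c6aaf6e899
  after D1: wrote 4B at 0x0e = 5ce44402
  after D2: wrote 2B at 0x0c = e444
  after D3: wrote 6B at 0x04 = 99e4445ce444
  after D4: wrote 7B at 0x09 = 02f6e8993f9938
query mem[0x07]=0x5c, mem[0x0f]=0x38, mem[0x13]=0xe8, mem[0x08]=0xe4, mem[0x0c]=0x99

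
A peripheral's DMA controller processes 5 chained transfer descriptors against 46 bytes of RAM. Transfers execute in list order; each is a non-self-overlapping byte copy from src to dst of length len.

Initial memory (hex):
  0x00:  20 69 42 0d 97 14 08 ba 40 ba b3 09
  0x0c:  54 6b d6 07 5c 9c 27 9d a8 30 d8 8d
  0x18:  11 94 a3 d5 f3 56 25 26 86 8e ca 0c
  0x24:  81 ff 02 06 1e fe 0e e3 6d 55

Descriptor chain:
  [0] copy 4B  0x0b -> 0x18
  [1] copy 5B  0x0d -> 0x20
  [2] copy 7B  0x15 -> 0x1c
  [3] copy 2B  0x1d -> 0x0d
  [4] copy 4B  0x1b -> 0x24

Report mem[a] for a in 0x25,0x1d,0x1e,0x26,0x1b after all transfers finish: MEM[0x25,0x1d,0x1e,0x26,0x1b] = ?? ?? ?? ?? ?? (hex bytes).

MEM[0x25,0x1d,0x1e,0x26,0x1b] = 30 d8 8d d8 d6

[0] 0x0b->0x18 len=4 : 09 54 6b d6
[1] 0x0d->0x20 len=5 : 6b d6 07 5c 9c
[2] 0x15->0x1c len=7 : 30 d8 8d 09 54 6b d6
[3] 0x1d->0x0d len=2 : d8 8d
[4] 0x1b->0x24 len=4 : d6 30 d8 8d
query mem[0x25]=0x30, mem[0x1d]=0xd8, mem[0x1e]=0x8d, mem[0x26]=0xd8, mem[0x1b]=0xd6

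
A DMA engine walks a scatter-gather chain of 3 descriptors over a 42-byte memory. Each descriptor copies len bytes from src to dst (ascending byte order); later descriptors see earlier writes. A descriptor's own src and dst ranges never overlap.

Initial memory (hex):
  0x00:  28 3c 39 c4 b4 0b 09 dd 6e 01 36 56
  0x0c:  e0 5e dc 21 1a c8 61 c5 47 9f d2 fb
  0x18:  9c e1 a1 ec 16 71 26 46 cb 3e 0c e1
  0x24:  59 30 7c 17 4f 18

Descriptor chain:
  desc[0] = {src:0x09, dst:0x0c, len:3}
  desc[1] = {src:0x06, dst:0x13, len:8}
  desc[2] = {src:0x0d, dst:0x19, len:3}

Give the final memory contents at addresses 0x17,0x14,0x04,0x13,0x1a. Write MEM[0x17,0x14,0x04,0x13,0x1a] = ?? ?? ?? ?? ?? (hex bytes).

[0] 0x09->0x0c len=3 : 01 36 56
[1] 0x06->0x13 len=8 : 09 dd 6e 01 36 56 01 36
[2] 0x0d->0x19 len=3 : 36 56 21
query mem[0x17]=0x36, mem[0x14]=0xdd, mem[0x04]=0xb4, mem[0x13]=0x09, mem[0x1a]=0x56

MEM[0x17,0x14,0x04,0x13,0x1a] = 36 dd b4 09 56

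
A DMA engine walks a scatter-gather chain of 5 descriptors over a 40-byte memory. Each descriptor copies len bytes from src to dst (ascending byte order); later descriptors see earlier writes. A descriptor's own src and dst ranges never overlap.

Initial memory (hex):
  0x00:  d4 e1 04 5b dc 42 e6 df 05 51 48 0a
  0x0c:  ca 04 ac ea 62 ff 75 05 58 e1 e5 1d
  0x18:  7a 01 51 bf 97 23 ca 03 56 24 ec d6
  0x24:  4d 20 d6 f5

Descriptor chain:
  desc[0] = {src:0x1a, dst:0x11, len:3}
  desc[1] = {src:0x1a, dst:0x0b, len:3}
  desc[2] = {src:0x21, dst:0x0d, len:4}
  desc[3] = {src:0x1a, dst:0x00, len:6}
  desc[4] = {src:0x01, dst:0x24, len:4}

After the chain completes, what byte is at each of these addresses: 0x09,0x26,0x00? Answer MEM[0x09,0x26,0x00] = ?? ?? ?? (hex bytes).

MEM[0x09,0x26,0x00] = 51 23 51

[0] 0x1a->0x11 len=3 : 51 bf 97
[1] 0x1a->0x0b len=3 : 51 bf 97
[2] 0x21->0x0d len=4 : 24 ec d6 4d
[3] 0x1a->0x00 len=6 : 51 bf 97 23 ca 03
[4] 0x01->0x24 len=4 : bf 97 23 ca
query mem[0x09]=0x51, mem[0x26]=0x23, mem[0x00]=0x51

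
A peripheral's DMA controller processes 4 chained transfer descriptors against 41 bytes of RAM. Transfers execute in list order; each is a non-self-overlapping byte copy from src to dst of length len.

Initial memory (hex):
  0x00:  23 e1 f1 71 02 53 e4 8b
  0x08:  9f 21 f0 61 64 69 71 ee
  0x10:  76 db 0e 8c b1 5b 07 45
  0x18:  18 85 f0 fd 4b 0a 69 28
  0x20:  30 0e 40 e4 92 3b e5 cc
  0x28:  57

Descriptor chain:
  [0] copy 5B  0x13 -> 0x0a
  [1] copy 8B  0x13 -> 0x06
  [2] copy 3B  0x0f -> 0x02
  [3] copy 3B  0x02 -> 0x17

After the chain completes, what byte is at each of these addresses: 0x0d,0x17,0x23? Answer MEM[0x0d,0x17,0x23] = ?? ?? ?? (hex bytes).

D0: mem[0x0a..0x0e] <- [8c b1 5b 07 45]
D1: mem[0x06..0x0d] <- [8c b1 5b 07 45 18 85 f0]
D2: mem[0x02..0x04] <- [ee 76 db]
D3: mem[0x17..0x19] <- [ee 76 db]
query mem[0x0d]=0xf0, mem[0x17]=0xee, mem[0x23]=0xe4

MEM[0x0d,0x17,0x23] = f0 ee e4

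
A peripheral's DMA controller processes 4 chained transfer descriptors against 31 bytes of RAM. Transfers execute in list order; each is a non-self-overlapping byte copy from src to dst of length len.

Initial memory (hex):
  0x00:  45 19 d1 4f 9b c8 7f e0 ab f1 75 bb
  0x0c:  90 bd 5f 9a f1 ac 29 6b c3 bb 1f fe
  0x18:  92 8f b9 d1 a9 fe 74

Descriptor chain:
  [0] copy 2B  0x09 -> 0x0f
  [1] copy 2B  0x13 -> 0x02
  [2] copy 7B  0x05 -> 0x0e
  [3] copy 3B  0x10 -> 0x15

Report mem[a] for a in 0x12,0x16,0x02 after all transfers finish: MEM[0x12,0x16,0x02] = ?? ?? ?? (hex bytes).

[0] 0x09->0x0f len=2 : f1 75
[1] 0x13->0x02 len=2 : 6b c3
[2] 0x05->0x0e len=7 : c8 7f e0 ab f1 75 bb
[3] 0x10->0x15 len=3 : e0 ab f1
query mem[0x12]=0xf1, mem[0x16]=0xab, mem[0x02]=0x6b

MEM[0x12,0x16,0x02] = f1 ab 6b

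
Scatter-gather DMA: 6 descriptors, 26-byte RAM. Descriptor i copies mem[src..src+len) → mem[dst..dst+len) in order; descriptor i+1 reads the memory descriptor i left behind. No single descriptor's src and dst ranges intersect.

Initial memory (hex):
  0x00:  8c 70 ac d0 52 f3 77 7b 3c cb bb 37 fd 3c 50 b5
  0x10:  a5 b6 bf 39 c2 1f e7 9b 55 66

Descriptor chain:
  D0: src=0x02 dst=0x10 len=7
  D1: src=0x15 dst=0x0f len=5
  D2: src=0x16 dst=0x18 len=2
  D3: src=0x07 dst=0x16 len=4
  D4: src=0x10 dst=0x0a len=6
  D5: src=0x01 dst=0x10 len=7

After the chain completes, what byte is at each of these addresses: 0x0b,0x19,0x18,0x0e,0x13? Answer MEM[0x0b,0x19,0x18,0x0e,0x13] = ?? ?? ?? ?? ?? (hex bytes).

MEM[0x0b,0x19,0x18,0x0e,0x13] = 9b bb cb 77 52

D0: mem[0x10..0x16] <- [ac d0 52 f3 77 7b 3c]
D1: mem[0x0f..0x13] <- [7b 3c 9b 55 66]
D2: mem[0x18..0x19] <- [3c 9b]
D3: mem[0x16..0x19] <- [7b 3c cb bb]
D4: mem[0x0a..0x0f] <- [3c 9b 55 66 77 7b]
D5: mem[0x10..0x16] <- [70 ac d0 52 f3 77 7b]
query mem[0x0b]=0x9b, mem[0x19]=0xbb, mem[0x18]=0xcb, mem[0x0e]=0x77, mem[0x13]=0x52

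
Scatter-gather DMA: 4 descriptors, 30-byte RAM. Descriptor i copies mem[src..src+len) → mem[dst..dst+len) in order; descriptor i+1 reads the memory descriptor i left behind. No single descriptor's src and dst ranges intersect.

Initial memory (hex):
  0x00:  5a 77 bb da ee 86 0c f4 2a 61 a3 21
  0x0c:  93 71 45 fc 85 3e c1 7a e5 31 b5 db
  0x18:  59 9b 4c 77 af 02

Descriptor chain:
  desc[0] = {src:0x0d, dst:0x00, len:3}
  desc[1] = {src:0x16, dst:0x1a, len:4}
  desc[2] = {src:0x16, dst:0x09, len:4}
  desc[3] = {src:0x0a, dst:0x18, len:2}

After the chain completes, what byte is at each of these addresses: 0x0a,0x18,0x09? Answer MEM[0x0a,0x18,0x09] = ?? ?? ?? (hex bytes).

D0: mem[0x00..0x02] <- [71 45 fc]
D1: mem[0x1a..0x1d] <- [b5 db 59 9b]
D2: mem[0x09..0x0c] <- [b5 db 59 9b]
D3: mem[0x18..0x19] <- [db 59]
query mem[0x0a]=0xdb, mem[0x18]=0xdb, mem[0x09]=0xb5

MEM[0x0a,0x18,0x09] = db db b5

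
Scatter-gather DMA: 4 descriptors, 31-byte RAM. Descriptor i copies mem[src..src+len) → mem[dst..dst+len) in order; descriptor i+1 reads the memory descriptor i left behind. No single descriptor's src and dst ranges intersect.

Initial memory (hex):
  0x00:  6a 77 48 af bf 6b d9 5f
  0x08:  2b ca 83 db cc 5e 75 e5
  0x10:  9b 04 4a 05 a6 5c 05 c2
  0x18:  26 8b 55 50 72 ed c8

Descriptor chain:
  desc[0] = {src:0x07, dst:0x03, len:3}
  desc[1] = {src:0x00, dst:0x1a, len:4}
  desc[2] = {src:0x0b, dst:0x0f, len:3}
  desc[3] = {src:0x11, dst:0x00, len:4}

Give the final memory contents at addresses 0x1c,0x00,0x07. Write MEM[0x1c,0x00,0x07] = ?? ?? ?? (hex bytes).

  after D0: wrote 3B at 0x03 = 5f2bca
  after D1: wrote 4B at 0x1a = 6a77485f
  after D2: wrote 3B at 0x0f = dbcc5e
  after D3: wrote 4B at 0x00 = 5e4a05a6
query mem[0x1c]=0x48, mem[0x00]=0x5e, mem[0x07]=0x5f

MEM[0x1c,0x00,0x07] = 48 5e 5f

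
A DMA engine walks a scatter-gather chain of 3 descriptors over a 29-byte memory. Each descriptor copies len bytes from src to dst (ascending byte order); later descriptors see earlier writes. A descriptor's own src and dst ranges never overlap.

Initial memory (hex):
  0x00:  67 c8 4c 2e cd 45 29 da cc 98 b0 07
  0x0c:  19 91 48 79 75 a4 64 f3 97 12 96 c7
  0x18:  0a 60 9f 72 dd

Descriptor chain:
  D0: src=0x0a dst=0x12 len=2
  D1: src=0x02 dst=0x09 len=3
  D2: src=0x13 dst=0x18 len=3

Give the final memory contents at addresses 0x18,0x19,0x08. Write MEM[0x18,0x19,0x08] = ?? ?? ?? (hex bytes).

MEM[0x18,0x19,0x08] = 07 97 cc

D0: mem[0x12..0x13] <- [b0 07]
D1: mem[0x09..0x0b] <- [4c 2e cd]
D2: mem[0x18..0x1a] <- [07 97 12]
query mem[0x18]=0x07, mem[0x19]=0x97, mem[0x08]=0xcc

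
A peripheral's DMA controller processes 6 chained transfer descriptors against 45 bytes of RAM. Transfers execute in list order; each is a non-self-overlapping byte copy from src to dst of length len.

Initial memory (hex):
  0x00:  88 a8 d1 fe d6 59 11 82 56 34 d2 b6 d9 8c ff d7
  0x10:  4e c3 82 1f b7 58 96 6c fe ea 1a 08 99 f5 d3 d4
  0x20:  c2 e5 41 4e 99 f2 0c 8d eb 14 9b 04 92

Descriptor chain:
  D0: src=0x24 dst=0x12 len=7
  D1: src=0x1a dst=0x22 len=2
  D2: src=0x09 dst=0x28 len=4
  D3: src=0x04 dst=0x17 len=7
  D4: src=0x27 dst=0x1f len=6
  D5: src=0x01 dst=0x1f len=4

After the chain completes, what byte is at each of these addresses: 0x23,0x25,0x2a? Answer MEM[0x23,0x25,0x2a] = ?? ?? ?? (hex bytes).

[0] 0x24->0x12 len=7 : 99 f2 0c 8d eb 14 9b
[1] 0x1a->0x22 len=2 : 1a 08
[2] 0x09->0x28 len=4 : 34 d2 b6 d9
[3] 0x04->0x17 len=7 : d6 59 11 82 56 34 d2
[4] 0x27->0x1f len=6 : 8d 34 d2 b6 d9 92
[5] 0x01->0x1f len=4 : a8 d1 fe d6
query mem[0x23]=0xd9, mem[0x25]=0xf2, mem[0x2a]=0xb6

MEM[0x23,0x25,0x2a] = d9 f2 b6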